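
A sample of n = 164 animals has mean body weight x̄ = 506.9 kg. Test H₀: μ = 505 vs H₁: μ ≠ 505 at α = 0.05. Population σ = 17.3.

z = (x̄ - μ₀)/(σ/√n) = (506.9 - 505)/(17.3/√164) = 1.406. Critical value: ±1.96. Since |1.406| ≤ 1.96, Fail to reject H₀.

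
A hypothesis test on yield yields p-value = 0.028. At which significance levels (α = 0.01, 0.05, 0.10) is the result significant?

p = 0.028. Significant at: α = 0.05, 0.1.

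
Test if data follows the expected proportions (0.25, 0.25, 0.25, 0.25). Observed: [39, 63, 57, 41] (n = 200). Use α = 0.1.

Expected: [50.0, 50.0, 50.0, 50.0]. χ² = 8.4. df = 3, critical = 6.251. Reject H₀.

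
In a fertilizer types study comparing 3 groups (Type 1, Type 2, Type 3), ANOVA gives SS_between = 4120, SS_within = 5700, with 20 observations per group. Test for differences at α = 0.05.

df_between = 2, df_within = 57. F = MS_between/MS_within = 2060.0/100.0 = 20.6. F_crit ≈ 3.159. Reject H₀. At least one mean differs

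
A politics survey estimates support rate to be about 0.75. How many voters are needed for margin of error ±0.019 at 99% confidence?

n = z²p(1-p)/E² = 2.576²×0.75×0.25/0.019² = 3446.6 → n = 3447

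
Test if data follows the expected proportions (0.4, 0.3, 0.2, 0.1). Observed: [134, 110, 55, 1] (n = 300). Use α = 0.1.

Expected: [120.0, 90.0, 60.0, 30.0]. χ² = 34.528. df = 3, critical = 6.251. Reject H₀.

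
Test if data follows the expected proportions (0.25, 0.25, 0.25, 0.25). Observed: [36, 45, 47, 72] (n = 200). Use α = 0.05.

Expected: [50.0, 50.0, 50.0, 50.0]. χ² = 14.28. df = 3, critical = 7.815. Reject H₀.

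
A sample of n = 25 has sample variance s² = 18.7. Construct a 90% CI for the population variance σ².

df = 24. χ²_{0.05} = 36.415, χ²_{0.95} = 13.848. CI for σ² = ((n-1)s²/χ²_{α/2}, (n-1)s²/χ²_{1-α/2}) = (24·18.7/36.415, 24·18.7/13.848) = (12.32, 32.41)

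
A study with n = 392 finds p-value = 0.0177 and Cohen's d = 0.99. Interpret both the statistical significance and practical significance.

Statistically significant (p = 0.0177 < 0.05). Cohen's d = 0.99 indicates a large effect size. Both statistical and practical significance should be considered.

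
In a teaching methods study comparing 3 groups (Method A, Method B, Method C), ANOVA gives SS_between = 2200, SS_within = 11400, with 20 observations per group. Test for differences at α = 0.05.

df_between = 2, df_within = 57. F = MS_between/MS_within = 1100.0/200.0 = 5.5. F_crit ≈ 3.159. Reject H₀. At least one mean differs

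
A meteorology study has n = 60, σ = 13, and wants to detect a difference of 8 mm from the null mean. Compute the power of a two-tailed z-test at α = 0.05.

SE = σ/√n = 13/√60 = 1.678. Non-centrality λ = d/SE = 8/1.678 = 4.767. Power ≈ Φ(λ - z_{α/2}) = Φ(4.767 - 1.96) = Φ(2.807) = 0.997.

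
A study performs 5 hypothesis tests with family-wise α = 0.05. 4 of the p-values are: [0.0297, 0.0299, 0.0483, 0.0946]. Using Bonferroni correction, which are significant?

Bonferroni α = 0.05/5 = 0.01. None of the given p-values are significant.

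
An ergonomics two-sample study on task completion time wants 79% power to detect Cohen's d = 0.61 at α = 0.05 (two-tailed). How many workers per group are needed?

z_{α/2} = 1.96, z_β = Φ⁻¹(0.79) = 0.806. For medium effect (d = 0.61): n per group = 2(z_{α/2} + z_β)²/d² = 2(1.96 + 0.806)²/0.61² = 41.1 → 42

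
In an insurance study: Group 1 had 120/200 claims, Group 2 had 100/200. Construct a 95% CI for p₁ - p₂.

p̂₁ = 0.6, p̂₂ = 0.5. Difference = 0.1. CI = (0.003, 0.197)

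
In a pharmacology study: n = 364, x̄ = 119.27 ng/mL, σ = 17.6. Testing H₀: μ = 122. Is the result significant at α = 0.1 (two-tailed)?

z = (119.27 - 122)/(17.6/√364) = -2.959. Since |z| > 1.645, significant at α = 0.1.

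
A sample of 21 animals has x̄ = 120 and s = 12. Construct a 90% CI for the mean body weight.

CI = x̄ ± t*(s/√n) = 120 ± 1.725(12/√21) = (115.48, 124.52)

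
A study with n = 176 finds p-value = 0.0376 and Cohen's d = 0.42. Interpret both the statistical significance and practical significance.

Statistically significant (p = 0.0376 < 0.05). Cohen's d = 0.42 indicates a small effect size. Both statistical and practical significance should be considered.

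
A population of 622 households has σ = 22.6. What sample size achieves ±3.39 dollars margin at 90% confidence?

Without FPC: n₀ = (1.645×22.6/3.39)² = 120.268. With FPC: n = n₀N/(n₀+N-1) = 100.9 → n = 101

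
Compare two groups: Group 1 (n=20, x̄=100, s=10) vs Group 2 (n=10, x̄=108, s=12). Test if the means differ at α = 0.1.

Pooled sp = 10.68. t = -1.933, df = 28. Critical t = ±1.701. Reject H₀.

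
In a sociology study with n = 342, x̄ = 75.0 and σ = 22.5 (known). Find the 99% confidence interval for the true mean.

CI = x̄ ± z*(σ/√n) = 75.0 ± 2.576(22.5/√342) = 75.0 ± 3.13 = (71.87, 78.13)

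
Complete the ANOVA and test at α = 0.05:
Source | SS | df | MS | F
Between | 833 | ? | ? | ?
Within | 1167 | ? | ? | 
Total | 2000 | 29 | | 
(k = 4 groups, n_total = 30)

df_between = 3, df_within = 26. MS_between = 277.67, MS_within = 44.88. F = 6.186, F_crit ≈ 2.975. Reject H₀.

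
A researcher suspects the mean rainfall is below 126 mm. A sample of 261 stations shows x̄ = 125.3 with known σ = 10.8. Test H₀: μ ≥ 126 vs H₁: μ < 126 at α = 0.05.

z = -1.047. Critical value: -1.645. Fail to reject H₀.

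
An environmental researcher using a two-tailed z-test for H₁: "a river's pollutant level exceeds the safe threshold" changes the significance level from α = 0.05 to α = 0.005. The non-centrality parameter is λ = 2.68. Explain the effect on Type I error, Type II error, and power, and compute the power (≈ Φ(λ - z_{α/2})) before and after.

Decreasing α from 0.05 to 0.005:
• Type I error rate decreases (α is the Type I rate by definition).
• Critical value moves from z_{α/2} = 1.96 to 2.807, so power = Φ(λ - z_{α/2}) goes from Φ(2.68 - 1.96) = 0.764 to Φ(2.68 - 2.807) = 0.449.
• Type II error rate β = 1 - power therefore increases (0.236 → 0.551).
Appropriate when false positives are costly — here, shutting down a compliant factory unnecessarily.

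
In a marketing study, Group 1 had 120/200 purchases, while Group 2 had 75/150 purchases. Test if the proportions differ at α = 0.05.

p̂₁ = 0.6, p̂₂ = 0.5, pooled p̂ = 0.557. z = 1.864. Critical: ±1.96. Fail to reject H₀.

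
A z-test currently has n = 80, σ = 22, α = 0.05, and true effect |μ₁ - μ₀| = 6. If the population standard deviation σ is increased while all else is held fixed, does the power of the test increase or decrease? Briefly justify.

Power decreases: a larger σ inflates the standard error σ/√n, pulling the sampling distribution under H₁ back toward the critical value.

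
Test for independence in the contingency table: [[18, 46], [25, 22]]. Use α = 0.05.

χ² = 7.175. df = 1, critical = 3.841. Reject H₀. Variables are dependent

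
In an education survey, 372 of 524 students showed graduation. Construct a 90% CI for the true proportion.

p̂ = 0.71. CI = p̂ ± z*√(p̂(1-p̂)/n) = (0.677, 0.743)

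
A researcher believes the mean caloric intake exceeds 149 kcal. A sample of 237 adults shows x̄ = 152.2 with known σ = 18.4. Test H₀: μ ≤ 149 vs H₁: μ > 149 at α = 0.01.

z = 2.677. Critical value: 2.33. Reject H₀.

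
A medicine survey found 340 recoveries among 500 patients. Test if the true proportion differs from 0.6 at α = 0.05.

p̂ = 0.68, p₀ = 0.6. z = (p̂ - p₀)/√(p₀(1-p₀)/n) = 3.651. Critical: ±1.96. Reject H₀.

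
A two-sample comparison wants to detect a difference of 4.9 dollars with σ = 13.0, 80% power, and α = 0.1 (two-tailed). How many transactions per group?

n per group = 2(z_α/2 + z_β)²σ²/d² = 2×(1.645 + 0.84)²×13.0²/4.9² = 86.9 → n = 87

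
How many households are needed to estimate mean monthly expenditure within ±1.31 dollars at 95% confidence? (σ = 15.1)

n = (z*σ/E)² = (1.96×15.1/1.31)² = 510.4 → n = 511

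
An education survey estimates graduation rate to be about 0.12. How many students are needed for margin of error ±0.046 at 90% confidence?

n = z²p(1-p)/E² = 1.645²×0.12×0.88/0.046² = 135.05 → n = 136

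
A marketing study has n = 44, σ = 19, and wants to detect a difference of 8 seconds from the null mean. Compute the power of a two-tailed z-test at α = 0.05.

SE = σ/√n = 19/√44 = 2.864. Non-centrality λ = d/SE = 8/2.864 = 2.793. Power ≈ Φ(λ - z_{α/2}) = Φ(2.793 - 1.96) = Φ(0.833) = 0.798.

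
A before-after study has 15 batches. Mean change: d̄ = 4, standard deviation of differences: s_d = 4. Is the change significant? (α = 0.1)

t = d̄/(s_d/√n) = 4/(4/√15) = 3.873. df = 14, critical t = ±1.761. Reject H₀.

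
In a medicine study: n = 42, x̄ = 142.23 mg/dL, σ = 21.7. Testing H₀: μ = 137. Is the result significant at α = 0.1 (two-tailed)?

z = (142.23 - 137)/(21.7/√42) = 1.562. Since |z| ≤ 1.645, not significant at α = 0.1.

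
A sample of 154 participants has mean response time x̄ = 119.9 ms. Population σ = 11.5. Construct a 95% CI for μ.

CI = x̄ ± z*(σ/√n) = 119.9 ± 1.96(11.5/√154) = 119.9 ± 1.82 = (118.08, 121.72)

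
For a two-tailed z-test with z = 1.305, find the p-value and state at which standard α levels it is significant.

p = 2·P(Z > |1.305|) = 2·(1 - Φ(1.305)) ≈ 0.1919. Not significant at any standard level.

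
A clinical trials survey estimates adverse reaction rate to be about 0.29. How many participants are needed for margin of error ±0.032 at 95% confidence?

n = z²p(1-p)/E² = 1.96²×0.29×0.71/0.032² = 772.4 → n = 773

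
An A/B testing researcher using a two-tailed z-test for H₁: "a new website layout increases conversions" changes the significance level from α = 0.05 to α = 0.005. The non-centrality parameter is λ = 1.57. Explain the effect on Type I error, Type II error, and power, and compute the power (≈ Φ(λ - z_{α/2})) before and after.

Decreasing α from 0.05 to 0.005:
• Type I error rate decreases (α is the Type I rate by definition).
• Critical value moves from z_{α/2} = 1.96 to 2.807, so power = Φ(λ - z_{α/2}) goes from Φ(1.57 - 1.96) = 0.348 to Φ(1.57 - 2.807) = 0.108.
• Type II error rate β = 1 - power therefore increases (0.652 → 0.892).
Appropriate when false positives are costly — here, rolling out a layout that doesn't actually help — wasted engineering effort.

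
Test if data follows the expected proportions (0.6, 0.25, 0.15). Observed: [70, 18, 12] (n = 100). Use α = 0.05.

Expected: [60.0, 25.0, 15.0]. χ² = 4.227. df = 2, critical = 5.991. Fail to reject H₀.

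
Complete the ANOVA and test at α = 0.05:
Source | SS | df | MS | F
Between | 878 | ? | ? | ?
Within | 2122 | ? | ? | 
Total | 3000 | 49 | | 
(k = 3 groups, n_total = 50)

df_between = 2, df_within = 47. MS_between = 439.0, MS_within = 45.15. F = 9.723, F_crit ≈ 3.195. Reject H₀.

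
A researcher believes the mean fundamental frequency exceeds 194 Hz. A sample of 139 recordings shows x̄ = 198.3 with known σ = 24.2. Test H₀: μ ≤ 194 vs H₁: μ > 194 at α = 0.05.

z = 2.095. Critical value: 1.645. Reject H₀.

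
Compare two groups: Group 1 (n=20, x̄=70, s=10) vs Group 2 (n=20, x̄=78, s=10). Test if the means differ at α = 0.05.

Pooled sp = 10.0. t = -2.53, df = 38. Critical t = ±2.024. Reject H₀.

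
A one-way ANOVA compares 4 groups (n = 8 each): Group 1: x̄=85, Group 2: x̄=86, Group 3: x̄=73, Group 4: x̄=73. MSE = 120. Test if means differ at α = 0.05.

Grand mean = 79.25. SS_between = 1254.0, MS_between = 418.0. F = 3.483, F_crit ≈ 2.947. Reject H₀.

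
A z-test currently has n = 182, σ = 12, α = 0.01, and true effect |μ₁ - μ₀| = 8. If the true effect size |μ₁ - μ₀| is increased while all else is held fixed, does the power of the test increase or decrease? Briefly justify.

Power increases: a larger true effect increases the non-centrality λ = |μ₁ - μ₀|/(σ/√n).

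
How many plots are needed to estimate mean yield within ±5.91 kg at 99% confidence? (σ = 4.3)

n = (z*σ/E)² = (2.576×4.3/5.91)² = 3.5 → n = 4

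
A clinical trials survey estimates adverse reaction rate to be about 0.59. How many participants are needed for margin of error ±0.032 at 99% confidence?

n = z²p(1-p)/E² = 2.576²×0.59×0.41/0.032² = 1567.6 → n = 1568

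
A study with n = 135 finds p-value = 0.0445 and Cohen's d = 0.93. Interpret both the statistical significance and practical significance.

Statistically significant (p = 0.0445 < 0.05). Cohen's d = 0.93 indicates a large effect size. Both statistical and practical significance should be considered.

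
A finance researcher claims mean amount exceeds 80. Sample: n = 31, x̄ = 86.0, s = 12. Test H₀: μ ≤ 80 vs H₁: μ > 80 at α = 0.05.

t = (86.0 - 80)/(12/√31) = 2.784, df = 30. Critical t = 1.697. Reject H₀.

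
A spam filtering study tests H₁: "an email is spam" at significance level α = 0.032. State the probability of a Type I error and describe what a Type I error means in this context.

P(Type I error) = α = 0.032. A Type I error is rejecting H₀ when H₀ is actually true (false positive) — here, concluding that an email is spam when in fact this is not the case. Consequence: a legitimate email is sent to the spam folder and the user misses it.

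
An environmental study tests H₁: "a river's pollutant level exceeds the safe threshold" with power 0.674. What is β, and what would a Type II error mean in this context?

β = 1 - power = 1 - 0.674 = 0.326. A Type II error is failing to reject H₀ when H₀ is false (false negative) — here, failing to conclude that a river's pollutant level exceeds the safe threshold when in fact it is true. Consequence: allowing unsafe pollution to continue.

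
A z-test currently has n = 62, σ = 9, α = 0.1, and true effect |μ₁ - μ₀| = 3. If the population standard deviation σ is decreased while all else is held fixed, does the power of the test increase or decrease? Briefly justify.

Power increases: a smaller σ shrinks the standard error σ/√n, moving the sampling distribution under H₁ further from the critical value.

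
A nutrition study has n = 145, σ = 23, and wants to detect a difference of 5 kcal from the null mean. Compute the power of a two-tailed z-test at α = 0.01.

SE = σ/√n = 23/√145 = 1.91. Non-centrality λ = d/SE = 5/1.91 = 2.618. Power ≈ Φ(λ - z_{α/2}) = Φ(2.618 - 2.576) = Φ(0.042) = 0.517.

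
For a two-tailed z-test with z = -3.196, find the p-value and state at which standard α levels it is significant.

p = 2·P(Z > |-3.196|) = 2·(1 - Φ(3.196)) ≈ 0.0014. Significant at α = 0.1; Significant at α = 0.05; Significant at α = 0.01.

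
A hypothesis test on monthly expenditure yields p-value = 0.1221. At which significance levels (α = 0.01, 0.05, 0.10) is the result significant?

p = 0.1221. Not significant at any of the given levels.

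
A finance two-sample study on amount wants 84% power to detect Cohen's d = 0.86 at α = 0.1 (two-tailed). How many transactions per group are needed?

z_{α/2} = 1.645, z_β = Φ⁻¹(0.84) = 0.994. For large effect (d = 0.86): n per group = 2(z_{α/2} + z_β)²/d² = 2(1.645 + 0.994)²/0.86² = 18.8 → 19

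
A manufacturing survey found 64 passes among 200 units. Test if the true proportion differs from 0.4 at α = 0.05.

p̂ = 0.32, p₀ = 0.4. z = (p̂ - p₀)/√(p₀(1-p₀)/n) = -2.309. Critical: ±1.96. Reject H₀.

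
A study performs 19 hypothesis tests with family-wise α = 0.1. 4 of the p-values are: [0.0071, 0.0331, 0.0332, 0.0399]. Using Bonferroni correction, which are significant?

Bonferroni α = 0.1/19 = 0.00526. None of the given p-values are significant.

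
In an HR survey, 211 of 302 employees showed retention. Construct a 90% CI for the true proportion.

p̂ = 0.699. CI = p̂ ± z*√(p̂(1-p̂)/n) = (0.655, 0.742)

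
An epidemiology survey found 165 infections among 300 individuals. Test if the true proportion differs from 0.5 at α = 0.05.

p̂ = 0.55, p₀ = 0.5. z = (p̂ - p₀)/√(p₀(1-p₀)/n) = 1.732. Critical: ±1.96. Fail to reject H₀.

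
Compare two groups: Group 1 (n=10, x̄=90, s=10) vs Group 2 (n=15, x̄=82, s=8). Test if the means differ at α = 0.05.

Pooled sp = 8.84. t = 2.218, df = 23. Critical t = ±2.069. Reject H₀.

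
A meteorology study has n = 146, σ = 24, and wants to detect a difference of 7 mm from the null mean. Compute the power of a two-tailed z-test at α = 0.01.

SE = σ/√n = 24/√146 = 1.986. Non-centrality λ = d/SE = 7/1.986 = 3.524. Power ≈ Φ(λ - z_{α/2}) = Φ(3.524 - 2.576) = Φ(0.948) = 0.828.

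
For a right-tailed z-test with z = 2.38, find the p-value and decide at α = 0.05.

p = P(Z > 2.38) = 1 - Φ(2.38) ≈ 0.0087. Since p < 0.05, reject H₀ (significant) at α = 0.05.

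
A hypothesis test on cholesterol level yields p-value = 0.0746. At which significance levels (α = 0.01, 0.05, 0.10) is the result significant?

p = 0.0746. Significant at: α = 0.1.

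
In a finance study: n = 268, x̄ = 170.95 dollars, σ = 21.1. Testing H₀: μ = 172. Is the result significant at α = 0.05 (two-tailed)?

z = (170.95 - 172)/(21.1/√268) = -0.815. Since |z| ≤ 1.96, not significant at α = 0.05.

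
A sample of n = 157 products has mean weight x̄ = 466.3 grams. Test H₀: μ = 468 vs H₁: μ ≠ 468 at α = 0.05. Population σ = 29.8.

z = (x̄ - μ₀)/(σ/√n) = (466.3 - 468)/(29.8/√157) = -0.715. Critical value: ±1.96. Since |-0.715| ≤ 1.96, Fail to reject H₀.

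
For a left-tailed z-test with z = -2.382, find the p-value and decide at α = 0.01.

p = P(Z < -2.382) = Φ(-2.382) ≈ 0.0086. Since p < 0.01, reject H₀ (significant) at α = 0.01.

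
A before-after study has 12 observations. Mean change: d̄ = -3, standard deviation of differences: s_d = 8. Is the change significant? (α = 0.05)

t = d̄/(s_d/√n) = -3/(8/√12) = -1.299. df = 11, critical t = ±2.201. Fail to reject H₀.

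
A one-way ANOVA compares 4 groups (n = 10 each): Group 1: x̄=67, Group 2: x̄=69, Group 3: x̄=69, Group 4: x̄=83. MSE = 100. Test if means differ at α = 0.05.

Grand mean = 72.0. SS_between = 1640.0, MS_between = 546.67. F = 5.467, F_crit ≈ 2.866. Reject H₀.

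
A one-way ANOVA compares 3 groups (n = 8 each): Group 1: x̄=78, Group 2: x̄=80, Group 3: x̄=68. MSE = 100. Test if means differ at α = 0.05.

Grand mean = 75.33. SS_between = 661.33, MS_between = 330.67. F = 3.307, F_crit ≈ 3.467. Fail to reject H₀.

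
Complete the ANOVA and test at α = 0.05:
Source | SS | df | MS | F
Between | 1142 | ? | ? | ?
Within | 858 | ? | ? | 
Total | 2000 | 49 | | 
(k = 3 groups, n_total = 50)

df_between = 2, df_within = 47. MS_between = 571.0, MS_within = 18.26. F = 31.279, F_crit ≈ 3.195. Reject H₀.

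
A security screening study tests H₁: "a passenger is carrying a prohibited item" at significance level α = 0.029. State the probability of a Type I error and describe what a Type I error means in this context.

P(Type I error) = α = 0.029. A Type I error is rejecting H₀ when H₀ is actually true (false positive) — here, concluding that a passenger is carrying a prohibited item when in fact this is not the case. Consequence: detaining an innocent passenger — delay and inconvenience.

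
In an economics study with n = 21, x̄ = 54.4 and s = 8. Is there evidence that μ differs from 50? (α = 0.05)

t = (x̄ - μ₀)/(s/√n) = (54.4 - 50)/(8/√21) = 2.52. df = 20, critical t = ±2.086. Reject H₀.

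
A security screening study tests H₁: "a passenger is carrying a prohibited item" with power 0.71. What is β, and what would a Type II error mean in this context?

β = 1 - power = 1 - 0.71 = 0.29. A Type II error is failing to reject H₀ when H₀ is false (false negative) — here, failing to conclude that a passenger is carrying a prohibited item when in fact it is true. Consequence: letting a prohibited item through — security breach.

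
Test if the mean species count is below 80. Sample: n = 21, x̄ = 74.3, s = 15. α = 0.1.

t = (74.3 - 80)/(15/√21) = -1.741, df = 20. Critical t = -1.325. Reject H₀.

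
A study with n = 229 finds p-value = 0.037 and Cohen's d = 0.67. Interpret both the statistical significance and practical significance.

Statistically significant (p = 0.037 < 0.05). Cohen's d = 0.67 indicates a medium effect size. Both statistical and practical significance should be considered.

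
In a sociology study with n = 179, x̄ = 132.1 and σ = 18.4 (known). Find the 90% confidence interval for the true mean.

CI = x̄ ± z*(σ/√n) = 132.1 ± 1.645(18.4/√179) = 132.1 ± 2.26 = (129.84, 134.36)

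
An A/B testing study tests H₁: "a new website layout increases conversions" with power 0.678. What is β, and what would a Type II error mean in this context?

β = 1 - power = 1 - 0.678 = 0.322. A Type II error is failing to reject H₀ when H₀ is false (false negative) — here, failing to conclude that a new website layout increases conversions when in fact it is true. Consequence: discarding a layout that would have improved conversions — lost revenue.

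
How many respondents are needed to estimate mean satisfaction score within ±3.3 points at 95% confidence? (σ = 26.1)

n = (z*σ/E)² = (1.96×26.1/3.3)² = 240.3 → n = 241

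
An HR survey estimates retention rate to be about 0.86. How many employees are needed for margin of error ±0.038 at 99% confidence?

n = z²p(1-p)/E² = 2.576²×0.86×0.14/0.038² = 553.3 → n = 554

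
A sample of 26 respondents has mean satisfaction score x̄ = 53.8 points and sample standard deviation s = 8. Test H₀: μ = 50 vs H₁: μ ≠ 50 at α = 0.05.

t = (x̄ - μ₀)/(s/√n) = (53.8 - 50)/(8/√26) = 2.422. df = 25, critical t = ±2.06. Reject H₀.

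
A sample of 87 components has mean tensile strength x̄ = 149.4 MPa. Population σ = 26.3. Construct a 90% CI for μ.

CI = x̄ ± z*(σ/√n) = 149.4 ± 1.645(26.3/√87) = 149.4 ± 4.64 = (144.76, 154.04)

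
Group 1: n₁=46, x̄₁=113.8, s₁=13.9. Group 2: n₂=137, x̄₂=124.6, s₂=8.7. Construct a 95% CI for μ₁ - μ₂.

Difference = -10.8. SE = √(13.9²/46 + 8.7²/137) = 2.18. CI = (-15.07, -6.53)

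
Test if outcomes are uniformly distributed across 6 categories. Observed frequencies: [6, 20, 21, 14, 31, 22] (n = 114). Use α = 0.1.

Expected = 19 each. χ² = Σ(O-E)²/E = 18.526. df = 5, critical value = 9.236. Reject H₀.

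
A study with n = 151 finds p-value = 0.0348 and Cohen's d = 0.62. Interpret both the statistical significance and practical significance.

Statistically significant (p = 0.0348 < 0.05). Cohen's d = 0.62 indicates a medium effect size. Both statistical and practical significance should be considered.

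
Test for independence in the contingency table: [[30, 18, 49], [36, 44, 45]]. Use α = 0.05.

χ² = 8.218. df = 2, critical = 5.991. Reject H₀. Variables are dependent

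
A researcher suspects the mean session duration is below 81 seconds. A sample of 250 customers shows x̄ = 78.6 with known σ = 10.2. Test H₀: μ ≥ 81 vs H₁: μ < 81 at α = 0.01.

z = -3.72. Critical value: -2.33. Reject H₀.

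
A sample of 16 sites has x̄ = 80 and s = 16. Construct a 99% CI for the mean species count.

CI = x̄ ± t*(s/√n) = 80 ± 2.947(16/√16) = (68.21, 91.79)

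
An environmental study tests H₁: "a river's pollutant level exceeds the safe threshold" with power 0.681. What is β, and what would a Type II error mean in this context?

β = 1 - power = 1 - 0.681 = 0.319. A Type II error is failing to reject H₀ when H₀ is false (false negative) — here, failing to conclude that a river's pollutant level exceeds the safe threshold when in fact it is true. Consequence: allowing unsafe pollution to continue.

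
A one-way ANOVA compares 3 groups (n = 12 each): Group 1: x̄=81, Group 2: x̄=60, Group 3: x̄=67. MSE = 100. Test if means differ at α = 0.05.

Grand mean = 69.33. SS_between = 2744.0, MS_between = 1372.0. F = 13.72, F_crit ≈ 3.285. Reject H₀.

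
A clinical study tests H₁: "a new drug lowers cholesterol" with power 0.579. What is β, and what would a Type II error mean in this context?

β = 1 - power = 1 - 0.579 = 0.421. A Type II error is failing to reject H₀ when H₀ is false (false negative) — here, failing to conclude that a new drug lowers cholesterol when in fact it is true. Consequence: shelving an effective drug — patients miss out on a treatment that would have helped.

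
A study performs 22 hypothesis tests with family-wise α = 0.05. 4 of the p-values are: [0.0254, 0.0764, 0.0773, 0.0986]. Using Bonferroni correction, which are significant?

Bonferroni α = 0.05/22 = 0.00227. None of the given p-values are significant.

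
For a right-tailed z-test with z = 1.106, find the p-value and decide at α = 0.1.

p = P(Z > 1.106) = 1 - Φ(1.106) ≈ 0.1344. Since p ≥ 0.1, fail to reject H₀ (not significant) at α = 0.1.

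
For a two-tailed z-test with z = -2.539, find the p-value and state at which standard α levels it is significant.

p = 2·P(Z > |-2.539|) = 2·(1 - Φ(2.539)) ≈ 0.0111. Significant at α = 0.1; Significant at α = 0.05.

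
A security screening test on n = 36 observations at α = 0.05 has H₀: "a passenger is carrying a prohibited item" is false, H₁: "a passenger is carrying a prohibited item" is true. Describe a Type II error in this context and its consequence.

Type II error: failing to reject H₀ when it is false — concluding that a passenger is carrying a prohibited item is not supported when in fact it is. Consequence: letting a prohibited item through — security breach.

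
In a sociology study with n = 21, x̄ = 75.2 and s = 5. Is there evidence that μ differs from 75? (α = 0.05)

t = (x̄ - μ₀)/(s/√n) = (75.2 - 75)/(5/√21) = 0.183. df = 20, critical t = ±2.086. Fail to reject H₀.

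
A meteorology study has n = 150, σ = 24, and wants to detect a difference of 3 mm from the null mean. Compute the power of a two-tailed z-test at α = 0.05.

SE = σ/√n = 24/√150 = 1.96. Non-centrality λ = d/SE = 3/1.96 = 1.531. Power ≈ Φ(λ - z_{α/2}) = Φ(1.531 - 1.96) = Φ(-0.429) = 0.334.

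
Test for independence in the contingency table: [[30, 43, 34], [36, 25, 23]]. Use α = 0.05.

χ² = 4.732. df = 2, critical = 5.991. Fail to reject H₀. No evidence of dependence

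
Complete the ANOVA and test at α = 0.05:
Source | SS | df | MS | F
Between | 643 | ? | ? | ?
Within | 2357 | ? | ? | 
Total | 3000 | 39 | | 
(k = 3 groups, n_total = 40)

df_between = 2, df_within = 37. MS_between = 321.5, MS_within = 63.7. F = 5.047, F_crit ≈ 3.252. Reject H₀.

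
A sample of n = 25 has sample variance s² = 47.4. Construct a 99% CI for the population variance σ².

df = 24. χ²_{0.005} = 45.559, χ²_{0.995} = 9.886. CI for σ² = ((n-1)s²/χ²_{α/2}, (n-1)s²/χ²_{1-α/2}) = (24·47.4/45.559, 24·47.4/9.886) = (24.97, 115.07)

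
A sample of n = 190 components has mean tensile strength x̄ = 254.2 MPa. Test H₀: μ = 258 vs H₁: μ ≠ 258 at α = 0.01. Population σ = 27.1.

z = (x̄ - μ₀)/(σ/√n) = (254.2 - 258)/(27.1/√190) = -1.933. Critical value: ±2.576. Since |-1.933| ≤ 2.576, Fail to reject H₀.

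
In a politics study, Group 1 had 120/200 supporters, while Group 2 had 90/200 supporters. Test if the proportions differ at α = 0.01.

p̂₁ = 0.6, p̂₂ = 0.45, pooled p̂ = 0.525. z = 3.004. Critical: ±2.576. Reject H₀.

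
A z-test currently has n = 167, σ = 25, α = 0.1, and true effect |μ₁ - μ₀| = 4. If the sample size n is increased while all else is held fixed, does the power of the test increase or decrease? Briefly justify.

Power increases: a larger n shrinks the standard error σ/√n, moving the sampling distribution under H₁ further from the critical value.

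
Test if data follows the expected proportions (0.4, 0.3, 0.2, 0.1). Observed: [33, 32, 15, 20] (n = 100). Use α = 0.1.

Expected: [40.0, 30.0, 20.0, 10.0]. χ² = 12.608. df = 3, critical = 6.251. Reject H₀.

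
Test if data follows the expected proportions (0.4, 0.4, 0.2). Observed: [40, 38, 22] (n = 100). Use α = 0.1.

Expected: [40.0, 40.0, 20.0]. χ² = 0.3. df = 2, critical = 4.605. Fail to reject H₀.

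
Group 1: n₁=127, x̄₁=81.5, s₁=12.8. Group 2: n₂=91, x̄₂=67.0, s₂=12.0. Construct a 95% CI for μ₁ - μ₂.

Difference = 14.5. SE = √(12.8²/127 + 12.0²/91) = 1.695. CI = (11.18, 17.82)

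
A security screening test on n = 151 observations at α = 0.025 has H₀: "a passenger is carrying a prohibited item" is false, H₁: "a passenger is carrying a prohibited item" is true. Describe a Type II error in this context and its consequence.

Type II error: failing to reject H₀ when it is false — concluding that a passenger is carrying a prohibited item is not supported when in fact it is. Consequence: letting a prohibited item through — security breach.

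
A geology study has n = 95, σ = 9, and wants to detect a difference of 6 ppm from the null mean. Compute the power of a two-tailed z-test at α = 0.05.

SE = σ/√n = 9/√95 = 0.923. Non-centrality λ = d/SE = 6/0.923 = 6.498. Power ≈ Φ(λ - z_{α/2}) = Φ(6.498 - 1.96) = Φ(4.538) = 1.0.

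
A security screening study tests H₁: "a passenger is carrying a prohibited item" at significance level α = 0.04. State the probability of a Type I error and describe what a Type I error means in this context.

P(Type I error) = α = 0.04. A Type I error is rejecting H₀ when H₀ is actually true (false positive) — here, concluding that a passenger is carrying a prohibited item when in fact this is not the case. Consequence: detaining an innocent passenger — delay and inconvenience.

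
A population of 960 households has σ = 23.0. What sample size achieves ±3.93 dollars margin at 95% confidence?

Without FPC: n₀ = (1.96×23.0/3.93)² = 131.578. With FPC: n = n₀N/(n₀+N-1) = 115.8 → n = 116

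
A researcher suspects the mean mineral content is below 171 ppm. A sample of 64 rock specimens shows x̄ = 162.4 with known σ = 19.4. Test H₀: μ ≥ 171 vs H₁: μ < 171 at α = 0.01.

z = -3.546. Critical value: -2.33. Reject H₀.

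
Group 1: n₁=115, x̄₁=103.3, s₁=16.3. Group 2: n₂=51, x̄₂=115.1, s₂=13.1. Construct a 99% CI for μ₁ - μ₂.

Difference = -11.8. SE = √(16.3²/115 + 13.1²/51) = 2.382. CI = (-17.94, -5.66)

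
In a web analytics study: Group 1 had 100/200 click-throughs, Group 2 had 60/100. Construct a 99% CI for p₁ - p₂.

p̂₁ = 0.5, p̂₂ = 0.6. Difference = -0.1. CI = (-0.256, 0.056)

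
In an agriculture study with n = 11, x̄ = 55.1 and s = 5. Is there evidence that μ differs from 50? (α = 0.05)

t = (x̄ - μ₀)/(s/√n) = (55.1 - 50)/(5/√11) = 3.383. df = 10, critical t = ±2.228. Reject H₀.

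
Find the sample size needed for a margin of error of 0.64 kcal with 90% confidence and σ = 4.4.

n = (z*σ/E)² = (1.645×4.4/0.64)² = 127.9 → n = 128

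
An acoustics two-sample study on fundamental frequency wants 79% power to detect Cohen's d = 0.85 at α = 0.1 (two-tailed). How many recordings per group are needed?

z_{α/2} = 1.645, z_β = Φ⁻¹(0.79) = 0.806. For large effect (d = 0.85): n per group = 2(z_{α/2} + z_β)²/d² = 2(1.645 + 0.806)²/0.85² = 16.6 → 17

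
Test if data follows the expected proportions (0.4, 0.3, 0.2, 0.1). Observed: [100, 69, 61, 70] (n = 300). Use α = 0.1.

Expected: [120.0, 90.0, 60.0, 30.0]. χ² = 61.583. df = 3, critical = 6.251. Reject H₀.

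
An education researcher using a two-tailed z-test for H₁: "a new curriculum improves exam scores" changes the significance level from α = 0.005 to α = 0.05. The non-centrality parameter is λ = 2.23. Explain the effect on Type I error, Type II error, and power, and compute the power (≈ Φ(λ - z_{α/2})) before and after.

Increasing α from 0.005 to 0.05:
• Type I error rate increases (α is the Type I rate by definition).
• Critical value moves from z_{α/2} = 2.807 to 1.96, so power = Φ(λ - z_{α/2}) goes from Φ(2.23 - 2.807) = 0.282 to Φ(2.23 - 1.96) = 0.606.
• Type II error rate β = 1 - power therefore decreases (0.718 → 0.394).
Appropriate when false negatives are costly — here, keeping the old curriculum when the new one would have helped students.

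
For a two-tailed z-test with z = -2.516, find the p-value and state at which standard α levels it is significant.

p = 2·P(Z > |-2.516|) = 2·(1 - Φ(2.516)) ≈ 0.0119. Significant at α = 0.1; Significant at α = 0.05.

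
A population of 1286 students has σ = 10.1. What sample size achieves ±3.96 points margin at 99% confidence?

Without FPC: n₀ = (2.576×10.1/3.96)² = 43.166. With FPC: n = n₀N/(n₀+N-1) = 41.8 → n = 42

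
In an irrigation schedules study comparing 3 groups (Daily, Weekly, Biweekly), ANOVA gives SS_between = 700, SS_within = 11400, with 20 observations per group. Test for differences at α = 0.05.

df_between = 2, df_within = 57. F = MS_between/MS_within = 350.0/200.0 = 1.75. F_crit ≈ 3.159. Fail to reject H₀.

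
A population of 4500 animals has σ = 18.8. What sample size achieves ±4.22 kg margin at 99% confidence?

Without FPC: n₀ = (2.576×18.8/4.22)² = 131.699. With FPC: n = n₀N/(n₀+N-1) = 128.0 → n = 128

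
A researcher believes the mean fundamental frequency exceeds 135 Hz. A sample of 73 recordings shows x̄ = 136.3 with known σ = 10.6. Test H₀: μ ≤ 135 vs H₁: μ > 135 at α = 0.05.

z = 1.048. Critical value: 1.645. Fail to reject H₀.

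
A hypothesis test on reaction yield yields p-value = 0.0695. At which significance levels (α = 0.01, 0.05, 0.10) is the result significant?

p = 0.0695. Significant at: α = 0.1.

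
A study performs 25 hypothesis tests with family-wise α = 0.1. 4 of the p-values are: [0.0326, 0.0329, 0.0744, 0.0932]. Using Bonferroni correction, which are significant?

Bonferroni α = 0.1/25 = 0.004. None of the given p-values are significant.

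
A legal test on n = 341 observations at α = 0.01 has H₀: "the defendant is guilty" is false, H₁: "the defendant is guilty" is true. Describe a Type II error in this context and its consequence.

Type II error: failing to reject H₀ when it is false — concluding that the defendant is guilty is not supported when in fact it is. Consequence: acquitting a guilty person.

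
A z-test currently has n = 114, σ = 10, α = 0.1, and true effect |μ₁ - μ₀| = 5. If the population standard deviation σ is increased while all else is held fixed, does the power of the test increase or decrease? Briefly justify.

Power decreases: a larger σ inflates the standard error σ/√n, pulling the sampling distribution under H₁ back toward the critical value.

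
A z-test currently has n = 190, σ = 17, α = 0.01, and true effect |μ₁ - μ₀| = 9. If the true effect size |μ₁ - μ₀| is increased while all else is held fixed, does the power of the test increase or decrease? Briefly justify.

Power increases: a larger true effect increases the non-centrality λ = |μ₁ - μ₀|/(σ/√n).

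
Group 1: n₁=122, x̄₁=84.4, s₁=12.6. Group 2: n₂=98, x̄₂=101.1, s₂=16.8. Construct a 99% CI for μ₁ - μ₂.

Difference = -16.7. SE = √(12.6²/122 + 16.8²/98) = 2.045. CI = (-21.97, -11.43)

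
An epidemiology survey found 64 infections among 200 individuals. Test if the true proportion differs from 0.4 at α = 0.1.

p̂ = 0.32, p₀ = 0.4. z = (p̂ - p₀)/√(p₀(1-p₀)/n) = -2.309. Critical: ±1.645. Reject H₀.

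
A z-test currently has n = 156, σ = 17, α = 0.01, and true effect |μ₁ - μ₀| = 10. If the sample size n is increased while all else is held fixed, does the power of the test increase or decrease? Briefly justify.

Power increases: a larger n shrinks the standard error σ/√n, moving the sampling distribution under H₁ further from the critical value.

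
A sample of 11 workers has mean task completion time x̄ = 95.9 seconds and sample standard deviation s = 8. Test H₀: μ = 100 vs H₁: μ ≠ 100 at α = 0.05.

t = (x̄ - μ₀)/(s/√n) = (95.9 - 100)/(8/√11) = -1.7. df = 10, critical t = ±2.228. Fail to reject H₀.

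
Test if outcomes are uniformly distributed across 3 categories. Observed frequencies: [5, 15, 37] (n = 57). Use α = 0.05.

Expected = 19 each. χ² = Σ(O-E)²/E = 28.211. df = 2, critical value = 5.991. Reject H₀.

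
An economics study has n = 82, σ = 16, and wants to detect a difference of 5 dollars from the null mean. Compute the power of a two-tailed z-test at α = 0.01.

SE = σ/√n = 16/√82 = 1.767. Non-centrality λ = d/SE = 5/1.767 = 2.83. Power ≈ Φ(λ - z_{α/2}) = Φ(2.83 - 2.576) = Φ(0.254) = 0.6.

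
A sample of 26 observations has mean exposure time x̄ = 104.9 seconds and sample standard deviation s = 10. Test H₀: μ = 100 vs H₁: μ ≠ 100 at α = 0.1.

t = (x̄ - μ₀)/(s/√n) = (104.9 - 100)/(10/√26) = 2.499. df = 25, critical t = ±1.708. Reject H₀.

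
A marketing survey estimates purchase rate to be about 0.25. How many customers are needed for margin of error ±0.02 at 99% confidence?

n = z²p(1-p)/E² = 2.576²×0.25×0.75/0.02² = 3110.5 → n = 3111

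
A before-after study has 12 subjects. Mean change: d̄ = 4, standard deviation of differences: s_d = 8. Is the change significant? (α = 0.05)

t = d̄/(s_d/√n) = 4/(8/√12) = 1.732. df = 11, critical t = ±2.201. Fail to reject H₀.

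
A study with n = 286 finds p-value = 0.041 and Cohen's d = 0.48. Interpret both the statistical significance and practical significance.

Statistically significant (p = 0.041 < 0.05). Cohen's d = 0.48 indicates a small effect size. Both statistical and practical significance should be considered.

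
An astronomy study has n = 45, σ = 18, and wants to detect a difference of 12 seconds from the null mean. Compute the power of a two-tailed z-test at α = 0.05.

SE = σ/√n = 18/√45 = 2.683. Non-centrality λ = d/SE = 12/2.683 = 4.472. Power ≈ Φ(λ - z_{α/2}) = Φ(4.472 - 1.96) = Φ(2.512) = 0.994.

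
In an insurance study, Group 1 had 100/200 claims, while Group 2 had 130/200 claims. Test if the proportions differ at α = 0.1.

p̂₁ = 0.5, p̂₂ = 0.65, pooled p̂ = 0.575. z = -3.034. Critical: ±1.645. Reject H₀.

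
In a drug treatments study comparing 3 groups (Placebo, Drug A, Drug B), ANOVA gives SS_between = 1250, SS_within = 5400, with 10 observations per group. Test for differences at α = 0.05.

df_between = 2, df_within = 27. F = MS_between/MS_within = 625.0/200.0 = 3.125. F_crit ≈ 3.354. Fail to reject H₀.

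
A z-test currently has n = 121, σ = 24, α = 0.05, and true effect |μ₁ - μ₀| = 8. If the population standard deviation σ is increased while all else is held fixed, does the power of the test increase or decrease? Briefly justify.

Power decreases: a larger σ inflates the standard error σ/√n, pulling the sampling distribution under H₁ back toward the critical value.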